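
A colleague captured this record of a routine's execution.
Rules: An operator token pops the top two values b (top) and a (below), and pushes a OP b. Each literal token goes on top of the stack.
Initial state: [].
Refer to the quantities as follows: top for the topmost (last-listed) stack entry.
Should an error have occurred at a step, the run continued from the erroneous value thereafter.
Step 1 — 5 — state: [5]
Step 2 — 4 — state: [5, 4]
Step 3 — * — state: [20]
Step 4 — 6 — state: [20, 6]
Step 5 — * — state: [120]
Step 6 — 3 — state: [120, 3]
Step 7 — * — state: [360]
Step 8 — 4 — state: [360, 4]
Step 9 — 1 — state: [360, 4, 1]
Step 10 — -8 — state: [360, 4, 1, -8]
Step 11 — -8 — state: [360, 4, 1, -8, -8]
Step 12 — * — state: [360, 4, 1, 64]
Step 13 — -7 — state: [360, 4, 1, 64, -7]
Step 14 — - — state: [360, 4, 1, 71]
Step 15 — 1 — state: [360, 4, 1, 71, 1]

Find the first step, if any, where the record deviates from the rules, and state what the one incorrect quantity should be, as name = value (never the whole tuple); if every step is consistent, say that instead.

Recomputing the run from the initial state:
step 1: [5]
step 2: [5, 4]
step 3: [20]
step 4: [20, 6]
step 5: [120]
step 6: [120, 3]
step 7: [360]
step 8: [360, 4]
step 9: [360, 4, 1]
step 10: [360, 4, 1, -8]
step 11: [360, 4, 1, -8, -8]
step 12: [360, 4, 1, 64]
step 13: [360, 4, 1, 64, -7]
step 14: [360, 4, 1, 71]
step 15: [360, 4, 1, 71, 1]
This matches the record at every step.

no error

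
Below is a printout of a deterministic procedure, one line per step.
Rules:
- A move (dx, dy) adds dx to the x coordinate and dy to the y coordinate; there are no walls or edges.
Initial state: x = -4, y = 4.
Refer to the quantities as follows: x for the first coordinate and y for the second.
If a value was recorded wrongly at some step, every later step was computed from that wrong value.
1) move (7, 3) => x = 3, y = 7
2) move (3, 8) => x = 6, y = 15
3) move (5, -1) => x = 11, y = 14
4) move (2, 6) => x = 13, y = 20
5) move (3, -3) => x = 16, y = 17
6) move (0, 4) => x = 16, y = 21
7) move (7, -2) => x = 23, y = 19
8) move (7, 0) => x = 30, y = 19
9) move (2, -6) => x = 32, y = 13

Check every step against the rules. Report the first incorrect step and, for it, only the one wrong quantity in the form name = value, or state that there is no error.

no error

Step 1: x = -4 + (7) = 3, y = 4 + (3) = 7 — matches.
Step 2: x = 3 + (3) = 6, y = 7 + (8) = 15 — agrees with the printout.
Step 3: x = 6 + (5) = 11, y = 15 + (-1) = 14 — no discrepancy.
Step 4: x = 11 + (2) = 13, y = 14 + (6) = 20 — in agreement.
Step 5: x = 13 + (3) = 16, y = 20 + (-3) = 17 — same as recorded.
Step 6: x = 16 + (0) = 16, y = 17 + (4) = 21 — no discrepancy.
Step 7: x = 16 + (7) = 23, y = 21 + (-2) = 19 — exactly as logged.
Step 8: x = 23 + (7) = 30, y = 19 + (0) = 19 — exactly as logged.
Step 9: x = 30 + (2) = 32, y = 19 + (-6) = 13 — confirmed correct.
All entries verified; no error found.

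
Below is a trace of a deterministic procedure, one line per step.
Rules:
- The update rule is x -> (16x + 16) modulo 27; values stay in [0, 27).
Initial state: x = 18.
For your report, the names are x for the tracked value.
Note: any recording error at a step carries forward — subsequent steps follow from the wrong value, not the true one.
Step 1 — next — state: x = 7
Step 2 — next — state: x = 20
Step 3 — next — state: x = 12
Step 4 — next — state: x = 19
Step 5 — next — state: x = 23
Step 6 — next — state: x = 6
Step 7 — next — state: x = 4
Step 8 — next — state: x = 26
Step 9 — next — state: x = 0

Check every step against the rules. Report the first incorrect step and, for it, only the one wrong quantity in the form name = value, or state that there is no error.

no error

1. x = (16*18 + 16) mod 27 = 7 (checks out)
2. x = (16*7 + 16) mod 27 = 20 (confirmed correct)
3. x = (16*20 + 16) mod 27 = 12 (matches)
4. x = (16*12 + 16) mod 27 = 19 (matches)
5. x = (16*19 + 16) mod 27 = 23 (same as recorded)
6. x = (16*23 + 16) mod 27 = 6 (agrees with the trace)
7. x = (16*6 + 16) mod 27 = 4 (checks out)
8. x = (16*4 + 16) mod 27 = 26 (in agreement)
9. x = (16*26 + 16) mod 27 = 0 (same as recorded)
Each recorded entry agrees with the recomputation.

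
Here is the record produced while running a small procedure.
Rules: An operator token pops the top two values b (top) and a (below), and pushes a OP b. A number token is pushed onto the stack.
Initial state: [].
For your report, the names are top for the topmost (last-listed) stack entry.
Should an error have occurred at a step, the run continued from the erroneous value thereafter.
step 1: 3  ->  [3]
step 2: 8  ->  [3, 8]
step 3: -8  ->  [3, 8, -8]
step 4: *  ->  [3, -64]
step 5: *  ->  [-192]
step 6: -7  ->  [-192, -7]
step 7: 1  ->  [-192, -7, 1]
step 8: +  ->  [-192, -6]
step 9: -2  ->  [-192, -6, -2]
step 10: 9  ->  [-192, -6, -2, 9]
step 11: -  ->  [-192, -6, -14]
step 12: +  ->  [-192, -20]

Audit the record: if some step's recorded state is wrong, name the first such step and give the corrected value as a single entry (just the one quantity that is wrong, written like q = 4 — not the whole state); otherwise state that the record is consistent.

step 11, top = -11

Recomputing the run from the initial state:
step 1: [3]
step 2: [3, 8]
step 3: [3, 8, -8]
step 4: [3, -64]
step 5: [-192]
step 6: [-192, -7]
step 7: [-192, -7, 1]
step 8: [-192, -6]
step 9: [-192, -6, -2]
step 10: [-192, -6, -2, 9]
step 11: [-192, -6, -11]
step 12: [-192, -17]
The first disagreement with the record is at step 11, where the value should be top = -11.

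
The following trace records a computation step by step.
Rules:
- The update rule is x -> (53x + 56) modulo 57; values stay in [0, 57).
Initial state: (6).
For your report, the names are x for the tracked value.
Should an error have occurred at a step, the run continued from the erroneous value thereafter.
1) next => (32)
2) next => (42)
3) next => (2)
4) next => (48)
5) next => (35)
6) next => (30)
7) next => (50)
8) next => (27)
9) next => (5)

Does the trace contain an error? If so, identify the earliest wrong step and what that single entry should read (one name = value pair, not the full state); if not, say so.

Recomputing the run from the initial state:
step 1: x = 32
step 2: x = 42
step 3: x = 2
step 4: x = 48
step 5: x = 35
step 6: x = 30
step 7: x = 50
step 8: x = 27
step 9: x = 5
This matches the trace at every step.

no error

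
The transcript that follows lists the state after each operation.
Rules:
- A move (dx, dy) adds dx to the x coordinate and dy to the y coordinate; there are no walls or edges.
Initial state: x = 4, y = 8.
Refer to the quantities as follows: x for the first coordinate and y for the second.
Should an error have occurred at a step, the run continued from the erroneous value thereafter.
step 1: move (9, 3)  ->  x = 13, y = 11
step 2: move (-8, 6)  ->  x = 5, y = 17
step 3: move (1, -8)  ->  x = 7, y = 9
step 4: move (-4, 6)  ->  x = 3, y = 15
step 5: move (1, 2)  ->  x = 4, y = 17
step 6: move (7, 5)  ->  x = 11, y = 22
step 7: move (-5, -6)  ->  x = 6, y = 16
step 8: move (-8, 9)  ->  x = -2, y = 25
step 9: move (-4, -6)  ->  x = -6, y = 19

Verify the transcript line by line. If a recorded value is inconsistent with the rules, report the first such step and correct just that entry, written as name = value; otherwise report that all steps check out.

step 3, x = 6

Recomputing the run from the initial state:
step 1: x = 13, y = 11
step 2: x = 5, y = 17
step 3: x = 6, y = 9
step 4: x = 2, y = 15
step 5: x = 3, y = 17
step 6: x = 10, y = 22
step 7: x = 5, y = 16
step 8: x = -3, y = 25
step 9: x = -7, y = 19
The first disagreement with the transcript is at step 3, where the value should be x = 6.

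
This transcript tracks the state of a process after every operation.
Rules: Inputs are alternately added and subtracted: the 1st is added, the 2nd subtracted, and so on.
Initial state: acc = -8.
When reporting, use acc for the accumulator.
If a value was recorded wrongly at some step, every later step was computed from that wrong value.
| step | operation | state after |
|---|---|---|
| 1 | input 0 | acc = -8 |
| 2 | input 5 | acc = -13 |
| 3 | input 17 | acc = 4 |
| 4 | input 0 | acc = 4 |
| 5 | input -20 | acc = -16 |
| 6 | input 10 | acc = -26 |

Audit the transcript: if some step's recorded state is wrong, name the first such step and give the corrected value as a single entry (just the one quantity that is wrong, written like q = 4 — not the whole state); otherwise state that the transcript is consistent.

no error

step 1: acc = -8 + 0 = -8 -> same as recorded
step 2: acc = -8 - 5 = -13 -> verified
step 3: acc = -13 + 17 = 4 -> consistent with the transcript
step 4: acc = 4 - 0 = 4 -> confirmed correct
step 5: acc = 4 + -20 = -16 -> in agreement
step 6: acc = -16 - 10 = -26 -> no discrepancy
No step deviates from the rules.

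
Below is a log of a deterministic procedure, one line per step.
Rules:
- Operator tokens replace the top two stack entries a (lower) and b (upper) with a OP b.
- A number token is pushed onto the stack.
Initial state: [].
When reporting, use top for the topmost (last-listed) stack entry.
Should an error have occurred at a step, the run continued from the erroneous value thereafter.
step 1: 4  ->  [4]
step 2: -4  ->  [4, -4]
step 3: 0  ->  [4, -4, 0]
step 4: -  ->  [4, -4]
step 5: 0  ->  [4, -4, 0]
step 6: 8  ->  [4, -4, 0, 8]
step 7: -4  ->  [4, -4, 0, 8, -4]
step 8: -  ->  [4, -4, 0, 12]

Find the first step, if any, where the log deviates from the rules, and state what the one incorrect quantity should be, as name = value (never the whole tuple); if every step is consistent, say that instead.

no error

Recomputing the run from the initial state:
step 1: [4]
step 2: [4, -4]
step 3: [4, -4, 0]
step 4: [4, -4]
step 5: [4, -4, 0]
step 6: [4, -4, 0, 8]
step 7: [4, -4, 0, 8, -4]
step 8: [4, -4, 0, 12]
This matches the log at every step.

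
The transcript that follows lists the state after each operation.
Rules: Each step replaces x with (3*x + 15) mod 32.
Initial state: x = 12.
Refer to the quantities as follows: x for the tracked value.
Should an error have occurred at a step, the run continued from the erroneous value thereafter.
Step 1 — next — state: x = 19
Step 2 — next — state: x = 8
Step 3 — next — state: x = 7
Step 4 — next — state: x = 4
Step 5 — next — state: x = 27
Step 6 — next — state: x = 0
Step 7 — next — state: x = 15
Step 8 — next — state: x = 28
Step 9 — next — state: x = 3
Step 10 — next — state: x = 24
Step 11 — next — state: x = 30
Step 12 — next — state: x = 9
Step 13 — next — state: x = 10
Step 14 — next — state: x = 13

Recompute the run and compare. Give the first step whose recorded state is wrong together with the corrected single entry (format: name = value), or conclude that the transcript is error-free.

step 11, x = 23

Recomputing the run from the initial state:
step 1: x = 19
step 2: x = 8
step 3: x = 7
step 4: x = 4
step 5: x = 27
step 6: x = 0
step 7: x = 15
step 8: x = 28
step 9: x = 3
step 10: x = 24
step 11: x = 23
step 12: x = 20
step 13: x = 11
step 14: x = 16
The first disagreement with the transcript is at step 11, where the value should be x = 23.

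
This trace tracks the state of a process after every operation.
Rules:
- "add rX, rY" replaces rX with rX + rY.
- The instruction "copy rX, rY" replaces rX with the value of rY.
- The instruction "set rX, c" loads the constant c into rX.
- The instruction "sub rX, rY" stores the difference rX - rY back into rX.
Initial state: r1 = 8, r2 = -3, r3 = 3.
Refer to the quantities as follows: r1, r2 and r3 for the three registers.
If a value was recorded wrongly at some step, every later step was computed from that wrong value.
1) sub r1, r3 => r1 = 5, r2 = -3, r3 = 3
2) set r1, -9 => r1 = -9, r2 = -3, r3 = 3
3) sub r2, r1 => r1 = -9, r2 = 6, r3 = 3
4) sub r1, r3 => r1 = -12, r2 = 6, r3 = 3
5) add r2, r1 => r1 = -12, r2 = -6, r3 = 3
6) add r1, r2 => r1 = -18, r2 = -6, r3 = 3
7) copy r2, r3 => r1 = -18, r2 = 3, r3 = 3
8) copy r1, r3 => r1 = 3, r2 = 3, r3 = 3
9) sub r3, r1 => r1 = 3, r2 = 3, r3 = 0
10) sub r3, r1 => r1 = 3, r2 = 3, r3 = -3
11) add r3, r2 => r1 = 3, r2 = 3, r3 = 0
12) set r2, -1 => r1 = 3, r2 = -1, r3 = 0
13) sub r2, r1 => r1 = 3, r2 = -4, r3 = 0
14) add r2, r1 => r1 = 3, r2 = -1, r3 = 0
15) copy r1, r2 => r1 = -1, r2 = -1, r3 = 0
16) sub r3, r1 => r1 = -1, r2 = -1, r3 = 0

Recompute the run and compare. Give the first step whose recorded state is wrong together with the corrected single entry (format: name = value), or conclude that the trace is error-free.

step 16, r3 = 1

Recomputing the run from the initial state:
step 1: r1 = 5, r2 = -3, r3 = 3
step 2: r1 = -9, r2 = -3, r3 = 3
step 3: r1 = -9, r2 = 6, r3 = 3
step 4: r1 = -12, r2 = 6, r3 = 3
step 5: r1 = -12, r2 = -6, r3 = 3
step 6: r1 = -18, r2 = -6, r3 = 3
step 7: r1 = -18, r2 = 3, r3 = 3
step 8: r1 = 3, r2 = 3, r3 = 3
step 9: r1 = 3, r2 = 3, r3 = 0
step 10: r1 = 3, r2 = 3, r3 = -3
step 11: r1 = 3, r2 = 3, r3 = 0
step 12: r1 = 3, r2 = -1, r3 = 0
step 13: r1 = 3, r2 = -4, r3 = 0
step 14: r1 = 3, r2 = -1, r3 = 0
step 15: r1 = -1, r2 = -1, r3 = 0
step 16: r1 = -1, r2 = -1, r3 = 1
The first disagreement with the trace is at step 16, where the value should be r3 = 1.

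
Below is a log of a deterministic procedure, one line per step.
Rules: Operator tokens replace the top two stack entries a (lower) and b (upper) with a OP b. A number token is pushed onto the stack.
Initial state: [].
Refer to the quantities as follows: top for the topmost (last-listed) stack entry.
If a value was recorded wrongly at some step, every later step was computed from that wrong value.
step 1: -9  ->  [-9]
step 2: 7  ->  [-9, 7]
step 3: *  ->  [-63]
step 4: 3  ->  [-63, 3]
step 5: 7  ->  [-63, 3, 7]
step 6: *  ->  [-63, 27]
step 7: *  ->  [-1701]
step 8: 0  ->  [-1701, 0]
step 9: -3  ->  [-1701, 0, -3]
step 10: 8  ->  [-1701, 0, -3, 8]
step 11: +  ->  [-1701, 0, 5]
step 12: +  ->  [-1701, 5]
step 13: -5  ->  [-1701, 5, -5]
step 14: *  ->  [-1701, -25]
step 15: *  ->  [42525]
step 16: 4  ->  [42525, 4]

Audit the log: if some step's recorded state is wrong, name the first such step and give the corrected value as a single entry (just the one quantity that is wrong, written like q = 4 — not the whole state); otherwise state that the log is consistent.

step 6, top = 21

step 1: push -9: top = -9 -> consistent with the log
step 2: push 7: top = 7 -> agrees with the log
step 3: -9 * 7 = -63 -> no discrepancy
step 4: push 3: top = 3 -> confirmed correct
step 5: push 7: top = 7 -> in agreement
step 6: 3 * 7 = 21 -> the log has a different value
First deviation found at step 6; the corrected entry is top = 21.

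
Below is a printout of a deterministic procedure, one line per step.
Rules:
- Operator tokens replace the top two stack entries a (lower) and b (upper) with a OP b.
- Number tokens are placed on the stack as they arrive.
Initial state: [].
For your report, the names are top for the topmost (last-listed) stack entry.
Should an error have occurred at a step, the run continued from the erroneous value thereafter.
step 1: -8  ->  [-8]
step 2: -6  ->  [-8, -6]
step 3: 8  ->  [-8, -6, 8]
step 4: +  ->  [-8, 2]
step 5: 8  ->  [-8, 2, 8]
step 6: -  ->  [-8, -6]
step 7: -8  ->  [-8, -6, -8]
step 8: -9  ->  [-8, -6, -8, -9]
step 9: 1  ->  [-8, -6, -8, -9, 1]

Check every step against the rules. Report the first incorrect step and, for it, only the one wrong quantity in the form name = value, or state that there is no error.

no error

Recomputing the run from the initial state:
step 1: [-8]
step 2: [-8, -6]
step 3: [-8, -6, 8]
step 4: [-8, 2]
step 5: [-8, 2, 8]
step 6: [-8, -6]
step 7: [-8, -6, -8]
step 8: [-8, -6, -8, -9]
step 9: [-8, -6, -8, -9, 1]
This matches the printout at every step.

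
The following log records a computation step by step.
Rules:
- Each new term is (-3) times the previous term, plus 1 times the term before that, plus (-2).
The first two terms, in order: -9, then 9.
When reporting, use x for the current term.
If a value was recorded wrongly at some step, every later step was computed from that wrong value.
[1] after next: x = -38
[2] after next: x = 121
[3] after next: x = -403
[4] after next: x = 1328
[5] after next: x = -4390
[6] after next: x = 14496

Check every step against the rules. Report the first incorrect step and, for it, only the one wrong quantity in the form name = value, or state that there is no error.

step 5, x = -4389

Step 1: x = -3*(9) + (1)*(-9) + (-2) = -38 — no discrepancy.
Step 2: x = -3*(-38) + (1)*(9) + (-2) = 121 — exactly as logged.
Step 3: x = -3*(121) + (1)*(-38) + (-2) = -403 — agrees with the log.
Step 4: x = -3*(-403) + (1)*(121) + (-2) = 1328 — matches.
Step 5: x = -3*(1328) + (1)*(-403) + (-2) = -4389 — the log has a different value.
First deviation found at step 5; the corrected entry is x = -4389.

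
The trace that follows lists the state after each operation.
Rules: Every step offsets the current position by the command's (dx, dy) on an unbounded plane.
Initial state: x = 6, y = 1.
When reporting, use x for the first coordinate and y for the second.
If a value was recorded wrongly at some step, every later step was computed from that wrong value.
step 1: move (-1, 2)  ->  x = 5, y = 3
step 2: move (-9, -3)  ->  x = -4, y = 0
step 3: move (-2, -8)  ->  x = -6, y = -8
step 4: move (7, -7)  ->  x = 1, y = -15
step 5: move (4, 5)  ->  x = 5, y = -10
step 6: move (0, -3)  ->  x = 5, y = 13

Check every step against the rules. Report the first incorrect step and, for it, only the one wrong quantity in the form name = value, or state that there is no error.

step 6, y = -13

1. x = 6 + (-1) = 5, y = 1 + (2) = 3 (checks out)
2. x = 5 + (-9) = -4, y = 3 + (-3) = 0 (no discrepancy)
3. x = -4 + (-2) = -6, y = 0 + (-8) = -8 (agrees with the trace)
4. x = -6 + (7) = 1, y = -8 + (-7) = -15 (confirmed correct)
5. x = 1 + (4) = 5, y = -15 + (5) = -10 (no discrepancy)
6. x = 5 + (0) = 5, y = -10 + (-3) = -13 (not what was recorded)
Step 6 is the first one off; corrected, y = -13.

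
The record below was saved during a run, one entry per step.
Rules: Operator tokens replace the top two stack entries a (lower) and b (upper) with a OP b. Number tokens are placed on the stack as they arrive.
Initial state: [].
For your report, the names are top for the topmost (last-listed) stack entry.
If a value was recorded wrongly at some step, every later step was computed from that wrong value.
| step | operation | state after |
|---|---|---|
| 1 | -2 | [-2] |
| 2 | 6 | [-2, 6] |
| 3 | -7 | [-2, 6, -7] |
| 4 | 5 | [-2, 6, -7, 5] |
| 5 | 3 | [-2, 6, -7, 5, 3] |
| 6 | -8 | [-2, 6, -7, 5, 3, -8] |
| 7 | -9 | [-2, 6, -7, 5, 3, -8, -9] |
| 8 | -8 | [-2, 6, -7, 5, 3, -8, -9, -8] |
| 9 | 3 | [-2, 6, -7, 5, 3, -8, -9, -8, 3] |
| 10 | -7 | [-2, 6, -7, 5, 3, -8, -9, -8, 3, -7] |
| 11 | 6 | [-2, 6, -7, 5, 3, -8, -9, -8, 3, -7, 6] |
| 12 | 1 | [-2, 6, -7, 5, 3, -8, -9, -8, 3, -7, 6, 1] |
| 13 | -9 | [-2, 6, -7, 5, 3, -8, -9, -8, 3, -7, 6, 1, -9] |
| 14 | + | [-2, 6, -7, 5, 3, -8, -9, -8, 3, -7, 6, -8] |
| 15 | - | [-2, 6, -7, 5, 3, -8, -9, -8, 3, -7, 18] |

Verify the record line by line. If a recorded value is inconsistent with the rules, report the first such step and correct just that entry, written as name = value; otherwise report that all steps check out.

Recomputing the run from the initial state:
step 1: [-2]
step 2: [-2, 6]
step 3: [-2, 6, -7]
step 4: [-2, 6, -7, 5]
step 5: [-2, 6, -7, 5, 3]
step 6: [-2, 6, -7, 5, 3, -8]
step 7: [-2, 6, -7, 5, 3, -8, -9]
step 8: [-2, 6, -7, 5, 3, -8, -9, -8]
step 9: [-2, 6, -7, 5, 3, -8, -9, -8, 3]
step 10: [-2, 6, -7, 5, 3, -8, -9, -8, 3, -7]
step 11: [-2, 6, -7, 5, 3, -8, -9, -8, 3, -7, 6]
step 12: [-2, 6, -7, 5, 3, -8, -9, -8, 3, -7, 6, 1]
step 13: [-2, 6, -7, 5, 3, -8, -9, -8, 3, -7, 6, 1, -9]
step 14: [-2, 6, -7, 5, 3, -8, -9, -8, 3, -7, 6, -8]
step 15: [-2, 6, -7, 5, 3, -8, -9, -8, 3, -7, 14]
The first disagreement with the record is at step 15, where the value should be top = 14.

step 15, top = 14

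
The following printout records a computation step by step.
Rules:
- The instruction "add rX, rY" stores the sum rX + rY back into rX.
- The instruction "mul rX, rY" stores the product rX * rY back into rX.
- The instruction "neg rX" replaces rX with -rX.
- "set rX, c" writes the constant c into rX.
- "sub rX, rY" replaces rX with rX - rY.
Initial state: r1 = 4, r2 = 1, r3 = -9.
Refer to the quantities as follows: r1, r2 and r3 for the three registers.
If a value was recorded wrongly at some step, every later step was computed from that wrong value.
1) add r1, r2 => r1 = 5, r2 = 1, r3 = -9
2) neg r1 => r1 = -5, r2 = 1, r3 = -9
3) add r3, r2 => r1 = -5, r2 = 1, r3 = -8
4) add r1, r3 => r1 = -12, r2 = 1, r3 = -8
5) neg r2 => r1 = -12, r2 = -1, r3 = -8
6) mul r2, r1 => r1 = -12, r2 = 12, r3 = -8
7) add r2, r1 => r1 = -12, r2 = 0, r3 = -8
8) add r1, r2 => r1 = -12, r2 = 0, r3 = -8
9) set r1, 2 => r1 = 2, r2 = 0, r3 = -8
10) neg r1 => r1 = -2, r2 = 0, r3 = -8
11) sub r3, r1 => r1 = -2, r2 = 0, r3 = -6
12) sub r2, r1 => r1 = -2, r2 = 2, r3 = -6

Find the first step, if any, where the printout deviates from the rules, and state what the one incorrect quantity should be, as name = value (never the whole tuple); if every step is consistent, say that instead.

Recomputing the run from the initial state:
step 1: r1 = 5, r2 = 1, r3 = -9
step 2: r1 = -5, r2 = 1, r3 = -9
step 3: r1 = -5, r2 = 1, r3 = -8
step 4: r1 = -13, r2 = 1, r3 = -8
step 5: r1 = -13, r2 = -1, r3 = -8
step 6: r1 = -13, r2 = 13, r3 = -8
step 7: r1 = -13, r2 = 0, r3 = -8
step 8: r1 = -13, r2 = 0, r3 = -8
step 9: r1 = 2, r2 = 0, r3 = -8
step 10: r1 = -2, r2 = 0, r3 = -8
step 11: r1 = -2, r2 = 0, r3 = -6
step 12: r1 = -2, r2 = 2, r3 = -6
The first disagreement with the printout is at step 4, where the value should be r1 = -13.

step 4, r1 = -13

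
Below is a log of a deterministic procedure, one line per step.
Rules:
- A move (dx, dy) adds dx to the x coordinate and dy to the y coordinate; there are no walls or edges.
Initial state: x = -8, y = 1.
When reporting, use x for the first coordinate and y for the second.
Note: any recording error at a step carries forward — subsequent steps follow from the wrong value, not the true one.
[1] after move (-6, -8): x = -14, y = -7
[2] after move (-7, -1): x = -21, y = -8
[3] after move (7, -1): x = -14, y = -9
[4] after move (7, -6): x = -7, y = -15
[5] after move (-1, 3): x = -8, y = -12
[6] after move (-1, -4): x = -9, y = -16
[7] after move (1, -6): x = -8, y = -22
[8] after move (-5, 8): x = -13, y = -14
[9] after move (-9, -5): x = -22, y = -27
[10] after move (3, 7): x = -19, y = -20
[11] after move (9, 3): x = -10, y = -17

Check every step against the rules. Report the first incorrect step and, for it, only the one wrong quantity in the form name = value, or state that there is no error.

Step 1: x = -8 + (-6) = -14, y = 1 + (-8) = -7 — same as recorded.
Step 2: x = -14 + (-7) = -21, y = -7 + (-1) = -8 — confirmed correct.
Step 3: x = -21 + (7) = -14, y = -8 + (-1) = -9 — same as recorded.
Step 4: x = -14 + (7) = -7, y = -9 + (-6) = -15 — consistent with the log.
Step 5: x = -7 + (-1) = -8, y = -15 + (3) = -12 — same as recorded.
Step 6: x = -8 + (-1) = -9, y = -12 + (-4) = -16 — in agreement.
Step 7: x = -9 + (1) = -8, y = -16 + (-6) = -22 — in agreement.
Step 8: x = -8 + (-5) = -13, y = -22 + (8) = -14 — consistent with the log.
Step 9: x = -13 + (-9) = -22, y = -14 + (-5) = -19 — not what was recorded.
So the first discrepancy is step 9, where the right value is y = -19.

step 9, y = -19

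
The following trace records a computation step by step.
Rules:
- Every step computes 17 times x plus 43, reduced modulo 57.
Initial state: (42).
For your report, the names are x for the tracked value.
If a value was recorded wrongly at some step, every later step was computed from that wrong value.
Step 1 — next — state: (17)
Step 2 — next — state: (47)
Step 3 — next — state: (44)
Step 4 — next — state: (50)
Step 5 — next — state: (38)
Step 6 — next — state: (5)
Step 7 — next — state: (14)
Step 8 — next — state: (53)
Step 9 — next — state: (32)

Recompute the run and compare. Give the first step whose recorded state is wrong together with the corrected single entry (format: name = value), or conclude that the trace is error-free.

step 1, x = 16

1. x = (17*42 + 43) mod 57 = 16 (not what was recorded)
The earliest wrong entry is at step 1: it should read x = 16.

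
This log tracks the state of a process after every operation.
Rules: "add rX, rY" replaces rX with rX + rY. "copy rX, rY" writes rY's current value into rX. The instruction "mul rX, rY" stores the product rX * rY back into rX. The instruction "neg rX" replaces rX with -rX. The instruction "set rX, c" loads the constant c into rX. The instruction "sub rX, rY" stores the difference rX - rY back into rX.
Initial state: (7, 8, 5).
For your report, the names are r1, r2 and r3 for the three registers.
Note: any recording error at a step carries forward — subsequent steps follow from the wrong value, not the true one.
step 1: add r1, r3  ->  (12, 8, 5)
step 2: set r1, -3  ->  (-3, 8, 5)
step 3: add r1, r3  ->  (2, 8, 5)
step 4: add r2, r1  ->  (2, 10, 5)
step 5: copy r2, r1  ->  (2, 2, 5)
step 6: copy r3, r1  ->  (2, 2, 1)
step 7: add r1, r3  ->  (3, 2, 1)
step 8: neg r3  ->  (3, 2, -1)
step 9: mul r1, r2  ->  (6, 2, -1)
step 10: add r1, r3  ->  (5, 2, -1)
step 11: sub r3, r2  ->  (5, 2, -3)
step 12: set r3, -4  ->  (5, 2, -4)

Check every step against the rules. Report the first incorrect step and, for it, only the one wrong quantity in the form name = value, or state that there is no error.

step 1: r1 = 7 + 5 = 12 -> same as recorded
step 2: r1 = -3 -> agrees with the log
step 3: r1 = -3 + 5 = 2 -> confirmed correct
step 4: r2 = 8 + 2 = 10 -> confirmed correct
step 5: r2 = 2 -> consistent with the log
step 6: r3 = 2 -> the entry is off here
Step 6 is the first one off; corrected, r3 = 2.

step 6, r3 = 2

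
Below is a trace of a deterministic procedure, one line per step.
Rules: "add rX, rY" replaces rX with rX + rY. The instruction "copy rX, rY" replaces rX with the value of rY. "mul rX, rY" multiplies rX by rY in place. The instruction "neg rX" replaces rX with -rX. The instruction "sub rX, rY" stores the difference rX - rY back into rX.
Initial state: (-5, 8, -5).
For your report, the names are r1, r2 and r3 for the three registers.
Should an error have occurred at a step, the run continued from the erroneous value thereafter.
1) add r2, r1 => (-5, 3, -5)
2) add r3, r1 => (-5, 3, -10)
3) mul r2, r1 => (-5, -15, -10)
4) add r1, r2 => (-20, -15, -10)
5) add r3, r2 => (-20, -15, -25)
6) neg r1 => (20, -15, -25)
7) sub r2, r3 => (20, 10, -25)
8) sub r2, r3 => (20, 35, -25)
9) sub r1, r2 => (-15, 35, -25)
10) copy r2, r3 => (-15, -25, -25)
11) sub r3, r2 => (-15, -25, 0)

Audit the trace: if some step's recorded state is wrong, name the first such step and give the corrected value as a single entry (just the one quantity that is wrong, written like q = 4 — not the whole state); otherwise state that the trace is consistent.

no error

step 1: r2 = 8 + -5 = 3 -> in agreement
step 2: r3 = -5 + -5 = -10 -> verified
step 3: r2 = 3 * -5 = -15 -> checks out
step 4: r1 = -5 + -15 = -20 -> matches
step 5: r3 = -10 + -15 = -25 -> no discrepancy
step 6: r1 = -(-20) = 20 -> matches
step 7: r2 = -15 - -25 = 10 -> same as recorded
step 8: r2 = 10 - -25 = 35 -> exactly as logged
step 9: r1 = 20 - 35 = -15 -> in agreement
step 10: r2 = -25 -> checks out
step 11: r3 = -25 - -25 = 0 -> no discrepancy
All entries verified; no error found.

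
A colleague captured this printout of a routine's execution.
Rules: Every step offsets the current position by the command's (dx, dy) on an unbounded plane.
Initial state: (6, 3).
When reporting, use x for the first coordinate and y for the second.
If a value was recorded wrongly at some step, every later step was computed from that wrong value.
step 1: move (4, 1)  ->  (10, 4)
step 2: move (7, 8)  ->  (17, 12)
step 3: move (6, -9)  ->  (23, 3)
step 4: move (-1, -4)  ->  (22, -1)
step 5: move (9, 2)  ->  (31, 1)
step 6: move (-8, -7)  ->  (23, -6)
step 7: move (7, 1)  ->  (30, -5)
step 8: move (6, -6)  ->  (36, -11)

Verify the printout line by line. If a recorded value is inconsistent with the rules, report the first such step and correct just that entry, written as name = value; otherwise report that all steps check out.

step 1: x = 6 + (4) = 10, y = 3 + (1) = 4 -> in agreement
step 2: x = 10 + (7) = 17, y = 4 + (8) = 12 -> exactly as logged
step 3: x = 17 + (6) = 23, y = 12 + (-9) = 3 -> verified
step 4: x = 23 + (-1) = 22, y = 3 + (-4) = -1 -> in agreement
step 5: x = 22 + (9) = 31, y = -1 + (2) = 1 -> agrees with the printout
step 6: x = 31 + (-8) = 23, y = 1 + (-7) = -6 -> in agreement
step 7: x = 23 + (7) = 30, y = -6 + (1) = -5 -> agrees with the printout
step 8: x = 30 + (6) = 36, y = -5 + (-6) = -11 -> matches
The whole run recomputes cleanly — no discrepancies.

no error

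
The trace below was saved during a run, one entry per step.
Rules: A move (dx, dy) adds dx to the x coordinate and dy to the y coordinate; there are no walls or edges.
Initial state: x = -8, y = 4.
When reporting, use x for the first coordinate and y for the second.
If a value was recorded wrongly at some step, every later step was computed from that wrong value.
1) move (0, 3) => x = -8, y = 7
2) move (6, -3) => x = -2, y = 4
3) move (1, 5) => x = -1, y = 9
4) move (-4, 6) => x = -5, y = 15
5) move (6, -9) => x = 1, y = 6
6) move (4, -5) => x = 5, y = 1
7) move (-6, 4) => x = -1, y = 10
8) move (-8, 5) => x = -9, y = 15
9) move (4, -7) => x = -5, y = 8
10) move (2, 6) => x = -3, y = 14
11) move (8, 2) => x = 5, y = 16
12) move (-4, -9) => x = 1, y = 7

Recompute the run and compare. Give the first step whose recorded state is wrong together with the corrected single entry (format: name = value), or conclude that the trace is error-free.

step 7, y = 5

Step 1: x = -8 + (0) = -8, y = 4 + (3) = 7 — in agreement.
Step 2: x = -8 + (6) = -2, y = 7 + (-3) = 4 — matches.
Step 3: x = -2 + (1) = -1, y = 4 + (5) = 9 — confirmed correct.
Step 4: x = -1 + (-4) = -5, y = 9 + (6) = 15 — confirmed correct.
Step 5: x = -5 + (6) = 1, y = 15 + (-9) = 6 — confirmed correct.
Step 6: x = 1 + (4) = 5, y = 6 + (-5) = 1 — exactly as logged.
Step 7: x = 5 + (-6) = -1, y = 1 + (4) = 5 — the recorded entry deviates here.
First deviation found at step 7; the corrected entry is y = 5.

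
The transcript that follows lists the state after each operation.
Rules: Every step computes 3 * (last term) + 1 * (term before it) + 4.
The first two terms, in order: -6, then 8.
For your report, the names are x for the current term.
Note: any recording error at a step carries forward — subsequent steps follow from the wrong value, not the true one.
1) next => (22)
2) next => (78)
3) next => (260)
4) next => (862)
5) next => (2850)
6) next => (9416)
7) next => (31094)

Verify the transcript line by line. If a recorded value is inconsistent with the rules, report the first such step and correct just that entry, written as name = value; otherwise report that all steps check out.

Recomputing the run from the initial state:
step 1: x = 22
step 2: x = 78
step 3: x = 260
step 4: x = 862
step 5: x = 2850
step 6: x = 9416
step 7: x = 31102
The first disagreement with the transcript is at step 7, where the value should be x = 31102.

step 7, x = 31102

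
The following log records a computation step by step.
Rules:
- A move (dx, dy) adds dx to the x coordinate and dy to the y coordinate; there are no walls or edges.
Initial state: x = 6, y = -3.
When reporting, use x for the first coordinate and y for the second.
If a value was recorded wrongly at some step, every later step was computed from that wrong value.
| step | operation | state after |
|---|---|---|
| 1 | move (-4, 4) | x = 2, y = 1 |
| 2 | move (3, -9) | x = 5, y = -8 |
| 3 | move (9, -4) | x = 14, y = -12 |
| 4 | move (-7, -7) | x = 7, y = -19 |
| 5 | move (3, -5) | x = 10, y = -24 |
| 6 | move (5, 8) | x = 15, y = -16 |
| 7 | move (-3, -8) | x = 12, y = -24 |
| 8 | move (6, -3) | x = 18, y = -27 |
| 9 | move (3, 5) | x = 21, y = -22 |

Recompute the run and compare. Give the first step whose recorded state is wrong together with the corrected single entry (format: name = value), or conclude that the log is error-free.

no error

Recomputing the run from the initial state:
step 1: x = 2, y = 1
step 2: x = 5, y = -8
step 3: x = 14, y = -12
step 4: x = 7, y = -19
step 5: x = 10, y = -24
step 6: x = 15, y = -16
step 7: x = 12, y = -24
step 8: x = 18, y = -27
step 9: x = 21, y = -22
This matches the log at every step.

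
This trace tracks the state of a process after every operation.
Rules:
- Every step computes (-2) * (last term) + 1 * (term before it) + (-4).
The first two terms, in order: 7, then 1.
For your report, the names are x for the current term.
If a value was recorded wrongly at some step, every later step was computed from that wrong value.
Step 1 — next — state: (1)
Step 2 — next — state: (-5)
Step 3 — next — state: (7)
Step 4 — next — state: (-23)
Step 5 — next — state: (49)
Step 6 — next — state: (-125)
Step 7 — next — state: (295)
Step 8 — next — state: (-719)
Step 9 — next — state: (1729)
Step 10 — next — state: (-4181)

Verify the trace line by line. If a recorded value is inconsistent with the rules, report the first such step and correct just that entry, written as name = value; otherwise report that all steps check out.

Recomputing the run from the initial state:
step 1: x = 1
step 2: x = -5
step 3: x = 7
step 4: x = -23
step 5: x = 49
step 6: x = -125
step 7: x = 295
step 8: x = -719
step 9: x = 1729
step 10: x = -4181
This matches the trace at every step.

no error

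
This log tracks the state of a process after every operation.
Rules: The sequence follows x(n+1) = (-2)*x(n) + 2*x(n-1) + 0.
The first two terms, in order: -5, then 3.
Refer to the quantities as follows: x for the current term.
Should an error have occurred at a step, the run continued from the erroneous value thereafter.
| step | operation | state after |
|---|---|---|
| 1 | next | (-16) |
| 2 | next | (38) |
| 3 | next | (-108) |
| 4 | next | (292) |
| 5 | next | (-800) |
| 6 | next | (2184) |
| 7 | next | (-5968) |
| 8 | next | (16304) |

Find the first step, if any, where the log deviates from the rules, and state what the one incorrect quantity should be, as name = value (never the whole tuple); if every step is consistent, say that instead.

no error

Recomputing the run from the initial state:
step 1: x = -16
step 2: x = 38
step 3: x = -108
step 4: x = 292
step 5: x = -800
step 6: x = 2184
step 7: x = -5968
step 8: x = 16304
This matches the log at every step.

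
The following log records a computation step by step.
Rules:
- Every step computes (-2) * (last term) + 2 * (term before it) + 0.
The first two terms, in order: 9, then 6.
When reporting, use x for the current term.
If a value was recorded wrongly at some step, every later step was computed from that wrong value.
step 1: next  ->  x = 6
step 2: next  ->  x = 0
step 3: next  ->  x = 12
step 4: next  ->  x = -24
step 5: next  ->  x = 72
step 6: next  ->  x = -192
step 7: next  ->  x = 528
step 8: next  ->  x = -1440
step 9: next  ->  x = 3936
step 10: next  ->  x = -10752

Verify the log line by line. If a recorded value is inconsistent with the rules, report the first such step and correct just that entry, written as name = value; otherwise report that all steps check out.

no error

1. x = -2*(6) + (2)*(9) + (0) = 6 (in agreement)
2. x = -2*(6) + (2)*(6) + (0) = 0 (checks out)
3. x = -2*(0) + (2)*(6) + (0) = 12 (checks out)
4. x = -2*(12) + (2)*(0) + (0) = -24 (consistent with the log)
5. x = -2*(-24) + (2)*(12) + (0) = 72 (no discrepancy)
6. x = -2*(72) + (2)*(-24) + (0) = -192 (checks out)
7. x = -2*(-192) + (2)*(72) + (0) = 528 (agrees with the log)
8. x = -2*(528) + (2)*(-192) + (0) = -1440 (in agreement)
9. x = -2*(-1440) + (2)*(528) + (0) = 3936 (verified)
10. x = -2*(3936) + (2)*(-1440) + (0) = -10752 (exactly as logged)
Each recorded entry agrees with the recomputation.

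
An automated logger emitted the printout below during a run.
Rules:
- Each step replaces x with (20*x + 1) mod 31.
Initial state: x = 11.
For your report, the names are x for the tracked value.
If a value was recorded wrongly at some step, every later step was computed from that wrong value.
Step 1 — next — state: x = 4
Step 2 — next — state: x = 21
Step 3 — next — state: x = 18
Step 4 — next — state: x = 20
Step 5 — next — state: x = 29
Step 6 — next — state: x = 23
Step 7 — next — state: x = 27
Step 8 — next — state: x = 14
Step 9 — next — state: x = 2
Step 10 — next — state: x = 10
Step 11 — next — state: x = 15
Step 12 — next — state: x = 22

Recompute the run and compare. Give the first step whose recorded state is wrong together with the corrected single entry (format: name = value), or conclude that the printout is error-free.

step 2, x = 19

Recomputing the run from the initial state:
step 1: x = 4
step 2: x = 19
step 3: x = 9
step 4: x = 26
step 5: x = 25
step 6: x = 5
step 7: x = 8
step 8: x = 6
step 9: x = 28
step 10: x = 3
step 11: x = 30
step 12: x = 12
The first disagreement with the printout is at step 2, where the value should be x = 19.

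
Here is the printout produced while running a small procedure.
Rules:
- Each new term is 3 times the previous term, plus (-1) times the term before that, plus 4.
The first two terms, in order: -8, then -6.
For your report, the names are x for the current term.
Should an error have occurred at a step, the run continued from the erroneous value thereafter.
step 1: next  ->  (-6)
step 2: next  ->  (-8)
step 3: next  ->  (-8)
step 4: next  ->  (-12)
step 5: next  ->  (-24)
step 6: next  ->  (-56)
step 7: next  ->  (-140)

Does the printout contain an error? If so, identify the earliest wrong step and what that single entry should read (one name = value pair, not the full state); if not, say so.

step 3, x = -14

step 1: x = 3*(-6) + (-1)*(-8) + (4) = -6 -> in agreement
step 2: x = 3*(-6) + (-1)*(-6) + (4) = -8 -> consistent with the printout
step 3: x = 3*(-8) + (-1)*(-6) + (4) = -14 -> first mismatch against the printout
Step 3 is the first one off; corrected, x = -14.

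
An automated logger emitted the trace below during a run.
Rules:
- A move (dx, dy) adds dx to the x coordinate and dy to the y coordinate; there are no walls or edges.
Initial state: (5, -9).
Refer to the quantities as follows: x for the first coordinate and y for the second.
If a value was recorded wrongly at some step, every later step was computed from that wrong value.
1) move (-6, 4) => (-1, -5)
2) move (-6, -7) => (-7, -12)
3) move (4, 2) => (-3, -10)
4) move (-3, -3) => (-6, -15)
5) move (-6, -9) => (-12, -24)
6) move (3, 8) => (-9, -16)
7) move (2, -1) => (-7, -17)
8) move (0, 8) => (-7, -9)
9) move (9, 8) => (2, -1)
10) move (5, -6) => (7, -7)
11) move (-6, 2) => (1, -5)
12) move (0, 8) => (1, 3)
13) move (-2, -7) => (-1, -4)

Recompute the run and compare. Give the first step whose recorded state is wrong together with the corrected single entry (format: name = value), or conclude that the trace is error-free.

Recomputing the run from the initial state:
step 1: x = -1, y = -5
step 2: x = -7, y = -12
step 3: x = -3, y = -10
step 4: x = -6, y = -13
step 5: x = -12, y = -22
step 6: x = -9, y = -14
step 7: x = -7, y = -15
step 8: x = -7, y = -7
step 9: x = 2, y = 1
step 10: x = 7, y = -5
step 11: x = 1, y = -3
step 12: x = 1, y = 5
step 13: x = -1, y = -2
The first disagreement with the trace is at step 4, where the value should be y = -13.

step 4, y = -13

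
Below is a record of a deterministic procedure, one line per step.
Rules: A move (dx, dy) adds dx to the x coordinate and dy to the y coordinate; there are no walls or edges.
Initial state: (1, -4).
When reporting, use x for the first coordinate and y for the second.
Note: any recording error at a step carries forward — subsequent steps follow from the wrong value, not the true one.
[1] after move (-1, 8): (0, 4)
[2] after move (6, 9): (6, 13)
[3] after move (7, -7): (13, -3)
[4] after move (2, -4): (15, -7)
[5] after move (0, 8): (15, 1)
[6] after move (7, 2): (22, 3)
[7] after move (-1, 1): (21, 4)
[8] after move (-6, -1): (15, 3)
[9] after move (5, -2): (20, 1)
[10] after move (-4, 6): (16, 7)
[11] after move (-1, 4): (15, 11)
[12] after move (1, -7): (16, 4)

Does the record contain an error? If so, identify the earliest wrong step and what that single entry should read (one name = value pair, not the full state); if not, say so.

step 3, y = 6

Recomputing the run from the initial state:
step 1: x = 0, y = 4
step 2: x = 6, y = 13
step 3: x = 13, y = 6
step 4: x = 15, y = 2
step 5: x = 15, y = 10
step 6: x = 22, y = 12
step 7: x = 21, y = 13
step 8: x = 15, y = 12
step 9: x = 20, y = 10
step 10: x = 16, y = 16
step 11: x = 15, y = 20
step 12: x = 16, y = 13
The first disagreement with the record is at step 3, where the value should be y = 6.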